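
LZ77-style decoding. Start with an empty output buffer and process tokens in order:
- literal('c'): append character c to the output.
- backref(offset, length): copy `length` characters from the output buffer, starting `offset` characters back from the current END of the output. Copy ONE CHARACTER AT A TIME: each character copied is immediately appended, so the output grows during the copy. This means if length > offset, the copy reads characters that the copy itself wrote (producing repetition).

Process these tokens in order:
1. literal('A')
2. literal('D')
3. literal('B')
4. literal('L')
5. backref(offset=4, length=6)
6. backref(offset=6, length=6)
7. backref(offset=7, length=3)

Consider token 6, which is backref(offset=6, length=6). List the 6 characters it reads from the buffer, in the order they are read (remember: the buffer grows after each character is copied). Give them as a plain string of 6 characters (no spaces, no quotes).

Answer: ADBLAD

Derivation:
Token 1: literal('A'). Output: "A"
Token 2: literal('D'). Output: "AD"
Token 3: literal('B'). Output: "ADB"
Token 4: literal('L'). Output: "ADBL"
Token 5: backref(off=4, len=6) (overlapping!). Copied 'ADBLAD' from pos 0. Output: "ADBLADBLAD"
Token 6: backref(off=6, len=6). Buffer before: "ADBLADBLAD" (len 10)
  byte 1: read out[4]='A', append. Buffer now: "ADBLADBLADA"
  byte 2: read out[5]='D', append. Buffer now: "ADBLADBLADAD"
  byte 3: read out[6]='B', append. Buffer now: "ADBLADBLADADB"
  byte 4: read out[7]='L', append. Buffer now: "ADBLADBLADADBL"
  byte 5: read out[8]='A', append. Buffer now: "ADBLADBLADADBLA"
  byte 6: read out[9]='D', append. Buffer now: "ADBLADBLADADBLAD"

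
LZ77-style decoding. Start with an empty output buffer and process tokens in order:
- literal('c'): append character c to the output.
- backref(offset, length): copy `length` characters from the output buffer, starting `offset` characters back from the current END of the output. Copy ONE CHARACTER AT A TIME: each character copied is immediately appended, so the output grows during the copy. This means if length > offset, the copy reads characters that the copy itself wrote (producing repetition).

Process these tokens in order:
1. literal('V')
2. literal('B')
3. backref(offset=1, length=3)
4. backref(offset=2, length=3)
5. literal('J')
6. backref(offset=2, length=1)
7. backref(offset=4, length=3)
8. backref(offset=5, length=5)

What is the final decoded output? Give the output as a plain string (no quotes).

Answer: VBBBBBBBJBBBJJBBBJ

Derivation:
Token 1: literal('V'). Output: "V"
Token 2: literal('B'). Output: "VB"
Token 3: backref(off=1, len=3) (overlapping!). Copied 'BBB' from pos 1. Output: "VBBBB"
Token 4: backref(off=2, len=3) (overlapping!). Copied 'BBB' from pos 3. Output: "VBBBBBBB"
Token 5: literal('J'). Output: "VBBBBBBBJ"
Token 6: backref(off=2, len=1). Copied 'B' from pos 7. Output: "VBBBBBBBJB"
Token 7: backref(off=4, len=3). Copied 'BBJ' from pos 6. Output: "VBBBBBBBJBBBJ"
Token 8: backref(off=5, len=5). Copied 'JBBBJ' from pos 8. Output: "VBBBBBBBJBBBJJBBBJ"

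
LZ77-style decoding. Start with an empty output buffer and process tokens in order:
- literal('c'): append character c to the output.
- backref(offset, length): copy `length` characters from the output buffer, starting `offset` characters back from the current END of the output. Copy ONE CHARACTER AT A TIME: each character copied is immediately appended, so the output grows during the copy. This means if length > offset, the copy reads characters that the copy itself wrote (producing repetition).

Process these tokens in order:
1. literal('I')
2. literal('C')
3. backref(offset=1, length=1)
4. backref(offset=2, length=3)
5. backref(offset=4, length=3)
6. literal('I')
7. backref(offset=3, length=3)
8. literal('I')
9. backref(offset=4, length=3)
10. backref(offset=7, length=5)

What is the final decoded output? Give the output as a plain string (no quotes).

Token 1: literal('I'). Output: "I"
Token 2: literal('C'). Output: "IC"
Token 3: backref(off=1, len=1). Copied 'C' from pos 1. Output: "ICC"
Token 4: backref(off=2, len=3) (overlapping!). Copied 'CCC' from pos 1. Output: "ICCCCC"
Token 5: backref(off=4, len=3). Copied 'CCC' from pos 2. Output: "ICCCCCCCC"
Token 6: literal('I'). Output: "ICCCCCCCCI"
Token 7: backref(off=3, len=3). Copied 'CCI' from pos 7. Output: "ICCCCCCCCICCI"
Token 8: literal('I'). Output: "ICCCCCCCCICCII"
Token 9: backref(off=4, len=3). Copied 'CCI' from pos 10. Output: "ICCCCCCCCICCIICCI"
Token 10: backref(off=7, len=5). Copied 'CCIIC' from pos 10. Output: "ICCCCCCCCICCIICCICCIIC"

Answer: ICCCCCCCCICCIICCICCIIC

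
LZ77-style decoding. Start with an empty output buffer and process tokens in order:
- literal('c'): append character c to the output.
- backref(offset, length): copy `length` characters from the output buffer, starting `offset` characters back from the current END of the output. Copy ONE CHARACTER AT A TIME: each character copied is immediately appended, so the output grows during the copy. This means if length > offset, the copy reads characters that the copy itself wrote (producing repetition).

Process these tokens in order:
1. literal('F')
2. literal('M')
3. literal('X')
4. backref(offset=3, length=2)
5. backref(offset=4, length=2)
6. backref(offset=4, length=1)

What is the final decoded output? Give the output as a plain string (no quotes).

Answer: FMXFMMXF

Derivation:
Token 1: literal('F'). Output: "F"
Token 2: literal('M'). Output: "FM"
Token 3: literal('X'). Output: "FMX"
Token 4: backref(off=3, len=2). Copied 'FM' from pos 0. Output: "FMXFM"
Token 5: backref(off=4, len=2). Copied 'MX' from pos 1. Output: "FMXFMMX"
Token 6: backref(off=4, len=1). Copied 'F' from pos 3. Output: "FMXFMMXF"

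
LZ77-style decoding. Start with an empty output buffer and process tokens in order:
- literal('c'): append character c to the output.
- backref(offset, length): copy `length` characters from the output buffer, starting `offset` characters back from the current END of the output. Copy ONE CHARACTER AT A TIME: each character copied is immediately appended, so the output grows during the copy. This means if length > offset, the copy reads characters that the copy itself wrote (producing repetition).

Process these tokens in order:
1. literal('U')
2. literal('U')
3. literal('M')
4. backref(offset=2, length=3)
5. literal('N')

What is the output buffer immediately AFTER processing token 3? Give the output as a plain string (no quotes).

Answer: UUM

Derivation:
Token 1: literal('U'). Output: "U"
Token 2: literal('U'). Output: "UU"
Token 3: literal('M'). Output: "UUM"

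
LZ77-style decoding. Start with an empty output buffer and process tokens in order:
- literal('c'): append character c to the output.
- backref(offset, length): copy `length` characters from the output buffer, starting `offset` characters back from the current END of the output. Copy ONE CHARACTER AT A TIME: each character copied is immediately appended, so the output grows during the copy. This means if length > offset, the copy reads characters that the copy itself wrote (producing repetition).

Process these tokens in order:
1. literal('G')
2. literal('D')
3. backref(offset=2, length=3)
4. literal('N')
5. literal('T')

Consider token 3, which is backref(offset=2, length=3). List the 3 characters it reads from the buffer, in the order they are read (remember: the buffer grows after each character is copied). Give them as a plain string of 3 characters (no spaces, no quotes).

Answer: GDG

Derivation:
Token 1: literal('G'). Output: "G"
Token 2: literal('D'). Output: "GD"
Token 3: backref(off=2, len=3). Buffer before: "GD" (len 2)
  byte 1: read out[0]='G', append. Buffer now: "GDG"
  byte 2: read out[1]='D', append. Buffer now: "GDGD"
  byte 3: read out[2]='G', append. Buffer now: "GDGDG"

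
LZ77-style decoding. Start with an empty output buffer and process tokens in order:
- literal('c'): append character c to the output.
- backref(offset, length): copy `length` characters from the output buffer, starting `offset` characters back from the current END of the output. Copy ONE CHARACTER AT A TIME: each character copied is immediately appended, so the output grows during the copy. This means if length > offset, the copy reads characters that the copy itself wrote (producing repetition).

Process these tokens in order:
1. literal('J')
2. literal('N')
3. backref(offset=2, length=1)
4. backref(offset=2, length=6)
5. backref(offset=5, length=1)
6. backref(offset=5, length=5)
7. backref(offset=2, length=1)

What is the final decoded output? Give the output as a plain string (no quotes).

Answer: JNJNJNJNJJNJNJJJ

Derivation:
Token 1: literal('J'). Output: "J"
Token 2: literal('N'). Output: "JN"
Token 3: backref(off=2, len=1). Copied 'J' from pos 0. Output: "JNJ"
Token 4: backref(off=2, len=6) (overlapping!). Copied 'NJNJNJ' from pos 1. Output: "JNJNJNJNJ"
Token 5: backref(off=5, len=1). Copied 'J' from pos 4. Output: "JNJNJNJNJJ"
Token 6: backref(off=5, len=5). Copied 'NJNJJ' from pos 5. Output: "JNJNJNJNJJNJNJJ"
Token 7: backref(off=2, len=1). Copied 'J' from pos 13. Output: "JNJNJNJNJJNJNJJJ"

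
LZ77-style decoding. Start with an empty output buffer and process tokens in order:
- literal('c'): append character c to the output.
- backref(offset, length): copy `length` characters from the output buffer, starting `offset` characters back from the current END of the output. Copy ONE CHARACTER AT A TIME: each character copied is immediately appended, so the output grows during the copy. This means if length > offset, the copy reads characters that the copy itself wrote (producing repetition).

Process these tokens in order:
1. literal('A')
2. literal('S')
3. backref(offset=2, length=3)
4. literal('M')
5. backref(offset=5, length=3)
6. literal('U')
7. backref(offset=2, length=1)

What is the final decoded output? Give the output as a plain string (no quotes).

Answer: ASASAMSASUS

Derivation:
Token 1: literal('A'). Output: "A"
Token 2: literal('S'). Output: "AS"
Token 3: backref(off=2, len=3) (overlapping!). Copied 'ASA' from pos 0. Output: "ASASA"
Token 4: literal('M'). Output: "ASASAM"
Token 5: backref(off=5, len=3). Copied 'SAS' from pos 1. Output: "ASASAMSAS"
Token 6: literal('U'). Output: "ASASAMSASU"
Token 7: backref(off=2, len=1). Copied 'S' from pos 8. Output: "ASASAMSASUS"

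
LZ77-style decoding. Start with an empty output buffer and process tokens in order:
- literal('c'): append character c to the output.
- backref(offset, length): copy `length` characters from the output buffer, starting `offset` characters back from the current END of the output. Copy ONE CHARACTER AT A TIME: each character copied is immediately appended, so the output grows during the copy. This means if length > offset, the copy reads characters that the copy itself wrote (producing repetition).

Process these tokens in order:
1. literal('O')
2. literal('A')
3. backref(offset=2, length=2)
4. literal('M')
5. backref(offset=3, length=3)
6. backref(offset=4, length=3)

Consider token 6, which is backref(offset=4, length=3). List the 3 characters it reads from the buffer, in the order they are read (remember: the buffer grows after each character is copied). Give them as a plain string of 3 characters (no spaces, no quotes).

Answer: MOA

Derivation:
Token 1: literal('O'). Output: "O"
Token 2: literal('A'). Output: "OA"
Token 3: backref(off=2, len=2). Copied 'OA' from pos 0. Output: "OAOA"
Token 4: literal('M'). Output: "OAOAM"
Token 5: backref(off=3, len=3). Copied 'OAM' from pos 2. Output: "OAOAMOAM"
Token 6: backref(off=4, len=3). Buffer before: "OAOAMOAM" (len 8)
  byte 1: read out[4]='M', append. Buffer now: "OAOAMOAMM"
  byte 2: read out[5]='O', append. Buffer now: "OAOAMOAMMO"
  byte 3: read out[6]='A', append. Buffer now: "OAOAMOAMMOA"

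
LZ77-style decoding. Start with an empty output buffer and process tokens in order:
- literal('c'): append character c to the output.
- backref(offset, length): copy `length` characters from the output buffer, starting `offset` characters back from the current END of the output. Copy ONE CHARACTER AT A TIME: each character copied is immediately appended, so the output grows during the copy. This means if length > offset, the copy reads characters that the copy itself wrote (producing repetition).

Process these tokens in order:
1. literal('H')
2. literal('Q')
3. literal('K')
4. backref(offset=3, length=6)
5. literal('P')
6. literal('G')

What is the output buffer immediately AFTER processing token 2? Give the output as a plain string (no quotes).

Answer: HQ

Derivation:
Token 1: literal('H'). Output: "H"
Token 2: literal('Q'). Output: "HQ"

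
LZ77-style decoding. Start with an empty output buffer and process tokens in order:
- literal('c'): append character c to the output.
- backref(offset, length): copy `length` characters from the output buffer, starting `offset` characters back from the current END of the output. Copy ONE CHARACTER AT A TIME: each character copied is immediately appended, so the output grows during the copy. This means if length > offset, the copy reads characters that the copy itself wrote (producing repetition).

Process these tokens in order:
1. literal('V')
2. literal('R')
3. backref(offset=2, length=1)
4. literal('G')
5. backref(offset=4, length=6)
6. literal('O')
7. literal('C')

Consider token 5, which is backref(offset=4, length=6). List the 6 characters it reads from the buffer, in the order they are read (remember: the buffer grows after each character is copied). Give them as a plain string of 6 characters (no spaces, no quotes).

Answer: VRVGVR

Derivation:
Token 1: literal('V'). Output: "V"
Token 2: literal('R'). Output: "VR"
Token 3: backref(off=2, len=1). Copied 'V' from pos 0. Output: "VRV"
Token 4: literal('G'). Output: "VRVG"
Token 5: backref(off=4, len=6). Buffer before: "VRVG" (len 4)
  byte 1: read out[0]='V', append. Buffer now: "VRVGV"
  byte 2: read out[1]='R', append. Buffer now: "VRVGVR"
  byte 3: read out[2]='V', append. Buffer now: "VRVGVRV"
  byte 4: read out[3]='G', append. Buffer now: "VRVGVRVG"
  byte 5: read out[4]='V', append. Buffer now: "VRVGVRVGV"
  byte 6: read out[5]='R', append. Buffer now: "VRVGVRVGVR"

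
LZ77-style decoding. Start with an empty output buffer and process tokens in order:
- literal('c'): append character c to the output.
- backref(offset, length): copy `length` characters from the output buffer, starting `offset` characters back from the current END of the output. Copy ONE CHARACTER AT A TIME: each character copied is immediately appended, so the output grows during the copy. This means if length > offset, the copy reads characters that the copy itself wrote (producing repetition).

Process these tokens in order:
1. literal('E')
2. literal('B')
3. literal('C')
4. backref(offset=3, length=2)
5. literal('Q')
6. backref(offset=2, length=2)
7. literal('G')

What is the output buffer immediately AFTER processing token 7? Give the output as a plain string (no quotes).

Token 1: literal('E'). Output: "E"
Token 2: literal('B'). Output: "EB"
Token 3: literal('C'). Output: "EBC"
Token 4: backref(off=3, len=2). Copied 'EB' from pos 0. Output: "EBCEB"
Token 5: literal('Q'). Output: "EBCEBQ"
Token 6: backref(off=2, len=2). Copied 'BQ' from pos 4. Output: "EBCEBQBQ"
Token 7: literal('G'). Output: "EBCEBQBQG"

Answer: EBCEBQBQG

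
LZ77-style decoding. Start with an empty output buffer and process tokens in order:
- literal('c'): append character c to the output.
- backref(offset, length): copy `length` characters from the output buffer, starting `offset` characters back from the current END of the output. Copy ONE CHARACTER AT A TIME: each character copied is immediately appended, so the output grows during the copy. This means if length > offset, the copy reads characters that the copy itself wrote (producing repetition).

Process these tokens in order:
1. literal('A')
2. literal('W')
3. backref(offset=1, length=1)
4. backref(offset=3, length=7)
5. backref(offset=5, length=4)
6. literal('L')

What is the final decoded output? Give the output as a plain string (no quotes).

Answer: AWWAWWAWWAWAWWL

Derivation:
Token 1: literal('A'). Output: "A"
Token 2: literal('W'). Output: "AW"
Token 3: backref(off=1, len=1). Copied 'W' from pos 1. Output: "AWW"
Token 4: backref(off=3, len=7) (overlapping!). Copied 'AWWAWWA' from pos 0. Output: "AWWAWWAWWA"
Token 5: backref(off=5, len=4). Copied 'WAWW' from pos 5. Output: "AWWAWWAWWAWAWW"
Token 6: literal('L'). Output: "AWWAWWAWWAWAWWL"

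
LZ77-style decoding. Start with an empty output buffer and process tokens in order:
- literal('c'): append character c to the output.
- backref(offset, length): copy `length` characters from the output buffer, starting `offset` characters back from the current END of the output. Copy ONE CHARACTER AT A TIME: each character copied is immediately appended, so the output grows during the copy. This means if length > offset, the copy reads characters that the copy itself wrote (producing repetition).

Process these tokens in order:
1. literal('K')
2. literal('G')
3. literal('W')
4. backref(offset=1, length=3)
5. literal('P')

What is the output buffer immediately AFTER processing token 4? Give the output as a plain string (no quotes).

Token 1: literal('K'). Output: "K"
Token 2: literal('G'). Output: "KG"
Token 3: literal('W'). Output: "KGW"
Token 4: backref(off=1, len=3) (overlapping!). Copied 'WWW' from pos 2. Output: "KGWWWW"

Answer: KGWWWW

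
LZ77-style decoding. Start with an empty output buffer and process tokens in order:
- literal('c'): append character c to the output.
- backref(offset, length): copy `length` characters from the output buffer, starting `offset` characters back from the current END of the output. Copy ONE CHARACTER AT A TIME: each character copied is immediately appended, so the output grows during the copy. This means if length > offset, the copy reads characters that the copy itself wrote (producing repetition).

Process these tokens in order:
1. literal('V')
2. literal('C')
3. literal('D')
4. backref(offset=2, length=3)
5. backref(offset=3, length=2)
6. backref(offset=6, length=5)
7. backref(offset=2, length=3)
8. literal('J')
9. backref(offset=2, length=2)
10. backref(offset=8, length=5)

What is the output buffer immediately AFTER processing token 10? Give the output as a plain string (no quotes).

Token 1: literal('V'). Output: "V"
Token 2: literal('C'). Output: "VC"
Token 3: literal('D'). Output: "VCD"
Token 4: backref(off=2, len=3) (overlapping!). Copied 'CDC' from pos 1. Output: "VCDCDC"
Token 5: backref(off=3, len=2). Copied 'CD' from pos 3. Output: "VCDCDCCD"
Token 6: backref(off=6, len=5). Copied 'DCDCC' from pos 2. Output: "VCDCDCCDDCDCC"
Token 7: backref(off=2, len=3) (overlapping!). Copied 'CCC' from pos 11. Output: "VCDCDCCDDCDCCCCC"
Token 8: literal('J'). Output: "VCDCDCCDDCDCCCCCJ"
Token 9: backref(off=2, len=2). Copied 'CJ' from pos 15. Output: "VCDCDCCDDCDCCCCCJCJ"
Token 10: backref(off=8, len=5). Copied 'CCCCC' from pos 11. Output: "VCDCDCCDDCDCCCCCJCJCCCCC"

Answer: VCDCDCCDDCDCCCCCJCJCCCCC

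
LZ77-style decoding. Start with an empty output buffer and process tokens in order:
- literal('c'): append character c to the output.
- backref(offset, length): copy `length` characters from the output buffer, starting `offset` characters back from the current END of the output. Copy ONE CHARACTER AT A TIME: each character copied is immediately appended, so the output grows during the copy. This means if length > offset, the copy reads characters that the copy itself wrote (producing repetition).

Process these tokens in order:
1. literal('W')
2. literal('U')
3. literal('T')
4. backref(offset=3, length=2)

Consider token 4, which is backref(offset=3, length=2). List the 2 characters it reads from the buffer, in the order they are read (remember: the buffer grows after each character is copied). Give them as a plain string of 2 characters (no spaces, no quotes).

Token 1: literal('W'). Output: "W"
Token 2: literal('U'). Output: "WU"
Token 3: literal('T'). Output: "WUT"
Token 4: backref(off=3, len=2). Buffer before: "WUT" (len 3)
  byte 1: read out[0]='W', append. Buffer now: "WUTW"
  byte 2: read out[1]='U', append. Buffer now: "WUTWU"

Answer: WU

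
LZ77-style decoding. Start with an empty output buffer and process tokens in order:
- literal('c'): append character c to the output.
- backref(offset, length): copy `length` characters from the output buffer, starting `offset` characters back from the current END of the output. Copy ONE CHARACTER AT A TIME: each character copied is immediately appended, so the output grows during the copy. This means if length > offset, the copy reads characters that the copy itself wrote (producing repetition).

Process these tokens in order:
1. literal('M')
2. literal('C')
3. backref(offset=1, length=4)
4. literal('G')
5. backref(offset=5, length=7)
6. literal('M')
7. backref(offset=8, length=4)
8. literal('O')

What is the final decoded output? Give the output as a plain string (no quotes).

Answer: MCCCCCGCCCCGCCMCCCCO

Derivation:
Token 1: literal('M'). Output: "M"
Token 2: literal('C'). Output: "MC"
Token 3: backref(off=1, len=4) (overlapping!). Copied 'CCCC' from pos 1. Output: "MCCCCC"
Token 4: literal('G'). Output: "MCCCCCG"
Token 5: backref(off=5, len=7) (overlapping!). Copied 'CCCCGCC' from pos 2. Output: "MCCCCCGCCCCGCC"
Token 6: literal('M'). Output: "MCCCCCGCCCCGCCM"
Token 7: backref(off=8, len=4). Copied 'CCCC' from pos 7. Output: "MCCCCCGCCCCGCCMCCCC"
Token 8: literal('O'). Output: "MCCCCCGCCCCGCCMCCCCO"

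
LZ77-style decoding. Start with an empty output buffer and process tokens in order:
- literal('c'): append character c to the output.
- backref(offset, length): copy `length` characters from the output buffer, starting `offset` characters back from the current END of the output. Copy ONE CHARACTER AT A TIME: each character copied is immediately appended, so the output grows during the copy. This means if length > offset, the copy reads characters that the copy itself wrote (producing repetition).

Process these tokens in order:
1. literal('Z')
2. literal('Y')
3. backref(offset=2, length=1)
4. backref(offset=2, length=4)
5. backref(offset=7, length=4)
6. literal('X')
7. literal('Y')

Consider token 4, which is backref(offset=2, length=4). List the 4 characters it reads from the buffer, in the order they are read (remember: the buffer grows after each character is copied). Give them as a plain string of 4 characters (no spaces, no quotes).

Answer: YZYZ

Derivation:
Token 1: literal('Z'). Output: "Z"
Token 2: literal('Y'). Output: "ZY"
Token 3: backref(off=2, len=1). Copied 'Z' from pos 0. Output: "ZYZ"
Token 4: backref(off=2, len=4). Buffer before: "ZYZ" (len 3)
  byte 1: read out[1]='Y', append. Buffer now: "ZYZY"
  byte 2: read out[2]='Z', append. Buffer now: "ZYZYZ"
  byte 3: read out[3]='Y', append. Buffer now: "ZYZYZY"
  byte 4: read out[4]='Z', append. Buffer now: "ZYZYZYZ"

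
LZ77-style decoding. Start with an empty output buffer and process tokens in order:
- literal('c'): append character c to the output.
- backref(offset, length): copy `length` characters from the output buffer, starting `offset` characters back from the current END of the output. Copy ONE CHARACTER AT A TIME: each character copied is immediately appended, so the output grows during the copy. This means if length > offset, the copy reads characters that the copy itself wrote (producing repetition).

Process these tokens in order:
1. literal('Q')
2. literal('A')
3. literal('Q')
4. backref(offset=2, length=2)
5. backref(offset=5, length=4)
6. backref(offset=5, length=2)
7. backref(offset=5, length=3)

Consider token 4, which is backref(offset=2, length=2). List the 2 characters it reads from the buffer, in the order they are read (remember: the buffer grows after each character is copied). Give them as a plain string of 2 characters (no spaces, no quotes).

Token 1: literal('Q'). Output: "Q"
Token 2: literal('A'). Output: "QA"
Token 3: literal('Q'). Output: "QAQ"
Token 4: backref(off=2, len=2). Buffer before: "QAQ" (len 3)
  byte 1: read out[1]='A', append. Buffer now: "QAQA"
  byte 2: read out[2]='Q', append. Buffer now: "QAQAQ"

Answer: AQ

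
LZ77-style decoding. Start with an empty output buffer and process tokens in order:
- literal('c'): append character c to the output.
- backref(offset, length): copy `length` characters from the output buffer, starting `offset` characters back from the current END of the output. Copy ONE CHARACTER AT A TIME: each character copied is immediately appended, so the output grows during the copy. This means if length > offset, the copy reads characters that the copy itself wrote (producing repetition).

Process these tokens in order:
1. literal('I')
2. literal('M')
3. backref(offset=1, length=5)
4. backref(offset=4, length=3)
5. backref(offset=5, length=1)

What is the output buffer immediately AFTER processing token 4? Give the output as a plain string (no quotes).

Answer: IMMMMMMMMM

Derivation:
Token 1: literal('I'). Output: "I"
Token 2: literal('M'). Output: "IM"
Token 3: backref(off=1, len=5) (overlapping!). Copied 'MMMMM' from pos 1. Output: "IMMMMMM"
Token 4: backref(off=4, len=3). Copied 'MMM' from pos 3. Output: "IMMMMMMMMM"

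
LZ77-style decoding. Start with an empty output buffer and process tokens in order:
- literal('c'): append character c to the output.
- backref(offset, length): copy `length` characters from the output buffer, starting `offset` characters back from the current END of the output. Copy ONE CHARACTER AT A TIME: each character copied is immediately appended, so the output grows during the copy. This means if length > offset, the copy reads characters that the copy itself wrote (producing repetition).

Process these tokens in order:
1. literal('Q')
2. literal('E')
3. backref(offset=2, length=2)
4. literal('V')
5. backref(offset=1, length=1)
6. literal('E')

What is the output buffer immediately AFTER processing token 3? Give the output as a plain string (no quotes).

Token 1: literal('Q'). Output: "Q"
Token 2: literal('E'). Output: "QE"
Token 3: backref(off=2, len=2). Copied 'QE' from pos 0. Output: "QEQE"

Answer: QEQE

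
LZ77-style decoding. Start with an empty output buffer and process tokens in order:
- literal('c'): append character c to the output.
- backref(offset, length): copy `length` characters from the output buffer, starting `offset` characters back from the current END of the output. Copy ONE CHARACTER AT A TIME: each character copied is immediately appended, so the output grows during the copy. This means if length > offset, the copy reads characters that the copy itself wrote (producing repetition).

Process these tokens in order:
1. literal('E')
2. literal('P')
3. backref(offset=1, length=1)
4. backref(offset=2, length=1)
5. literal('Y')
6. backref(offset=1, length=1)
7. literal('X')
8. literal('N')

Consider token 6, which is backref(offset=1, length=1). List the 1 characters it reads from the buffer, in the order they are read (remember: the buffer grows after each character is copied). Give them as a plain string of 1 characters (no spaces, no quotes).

Token 1: literal('E'). Output: "E"
Token 2: literal('P'). Output: "EP"
Token 3: backref(off=1, len=1). Copied 'P' from pos 1. Output: "EPP"
Token 4: backref(off=2, len=1). Copied 'P' from pos 1. Output: "EPPP"
Token 5: literal('Y'). Output: "EPPPY"
Token 6: backref(off=1, len=1). Buffer before: "EPPPY" (len 5)
  byte 1: read out[4]='Y', append. Buffer now: "EPPPYY"

Answer: Y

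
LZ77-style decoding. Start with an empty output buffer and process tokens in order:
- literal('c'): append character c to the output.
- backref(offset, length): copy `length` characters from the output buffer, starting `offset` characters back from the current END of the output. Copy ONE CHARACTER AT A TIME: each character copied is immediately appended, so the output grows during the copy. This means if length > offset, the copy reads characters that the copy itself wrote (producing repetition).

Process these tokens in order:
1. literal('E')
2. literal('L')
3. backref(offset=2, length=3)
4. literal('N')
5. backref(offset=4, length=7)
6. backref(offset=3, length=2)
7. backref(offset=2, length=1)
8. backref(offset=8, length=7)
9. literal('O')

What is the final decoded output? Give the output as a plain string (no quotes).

Token 1: literal('E'). Output: "E"
Token 2: literal('L'). Output: "EL"
Token 3: backref(off=2, len=3) (overlapping!). Copied 'ELE' from pos 0. Output: "ELELE"
Token 4: literal('N'). Output: "ELELEN"
Token 5: backref(off=4, len=7) (overlapping!). Copied 'ELENELE' from pos 2. Output: "ELELENELENELE"
Token 6: backref(off=3, len=2). Copied 'EL' from pos 10. Output: "ELELENELENELEEL"
Token 7: backref(off=2, len=1). Copied 'E' from pos 13. Output: "ELELENELENELEELE"
Token 8: backref(off=8, len=7). Copied 'ENELEEL' from pos 8. Output: "ELELENELENELEELEENELEEL"
Token 9: literal('O'). Output: "ELELENELENELEELEENELEELO"

Answer: ELELENELENELEELEENELEELO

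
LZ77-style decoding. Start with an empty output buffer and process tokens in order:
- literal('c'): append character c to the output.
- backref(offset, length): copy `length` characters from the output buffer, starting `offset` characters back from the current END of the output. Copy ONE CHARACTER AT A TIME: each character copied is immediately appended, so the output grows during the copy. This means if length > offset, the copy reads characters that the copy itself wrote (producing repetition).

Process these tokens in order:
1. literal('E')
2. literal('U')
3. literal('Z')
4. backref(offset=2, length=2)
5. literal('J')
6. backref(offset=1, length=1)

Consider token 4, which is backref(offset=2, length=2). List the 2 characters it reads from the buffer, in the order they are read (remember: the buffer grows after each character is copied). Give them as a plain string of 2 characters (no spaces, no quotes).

Token 1: literal('E'). Output: "E"
Token 2: literal('U'). Output: "EU"
Token 3: literal('Z'). Output: "EUZ"
Token 4: backref(off=2, len=2). Buffer before: "EUZ" (len 3)
  byte 1: read out[1]='U', append. Buffer now: "EUZU"
  byte 2: read out[2]='Z', append. Buffer now: "EUZUZ"

Answer: UZ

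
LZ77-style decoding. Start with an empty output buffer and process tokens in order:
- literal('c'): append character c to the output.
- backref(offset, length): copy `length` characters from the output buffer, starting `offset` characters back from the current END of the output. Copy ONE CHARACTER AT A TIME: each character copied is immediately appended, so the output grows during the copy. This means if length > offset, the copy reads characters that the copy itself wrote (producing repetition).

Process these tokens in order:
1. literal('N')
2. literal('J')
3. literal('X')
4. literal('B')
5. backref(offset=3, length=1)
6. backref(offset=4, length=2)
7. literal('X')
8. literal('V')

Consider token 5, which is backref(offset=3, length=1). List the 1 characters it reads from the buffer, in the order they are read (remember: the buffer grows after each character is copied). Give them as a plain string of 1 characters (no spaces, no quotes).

Answer: J

Derivation:
Token 1: literal('N'). Output: "N"
Token 2: literal('J'). Output: "NJ"
Token 3: literal('X'). Output: "NJX"
Token 4: literal('B'). Output: "NJXB"
Token 5: backref(off=3, len=1). Buffer before: "NJXB" (len 4)
  byte 1: read out[1]='J', append. Buffer now: "NJXBJ"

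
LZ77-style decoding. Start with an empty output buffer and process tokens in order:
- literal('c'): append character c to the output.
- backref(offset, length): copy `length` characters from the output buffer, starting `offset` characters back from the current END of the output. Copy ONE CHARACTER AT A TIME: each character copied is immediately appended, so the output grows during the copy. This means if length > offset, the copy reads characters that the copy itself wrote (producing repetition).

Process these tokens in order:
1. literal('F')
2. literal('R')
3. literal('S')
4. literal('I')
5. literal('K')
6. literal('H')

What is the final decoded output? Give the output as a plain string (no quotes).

Token 1: literal('F'). Output: "F"
Token 2: literal('R'). Output: "FR"
Token 3: literal('S'). Output: "FRS"
Token 4: literal('I'). Output: "FRSI"
Token 5: literal('K'). Output: "FRSIK"
Token 6: literal('H'). Output: "FRSIKH"

Answer: FRSIKH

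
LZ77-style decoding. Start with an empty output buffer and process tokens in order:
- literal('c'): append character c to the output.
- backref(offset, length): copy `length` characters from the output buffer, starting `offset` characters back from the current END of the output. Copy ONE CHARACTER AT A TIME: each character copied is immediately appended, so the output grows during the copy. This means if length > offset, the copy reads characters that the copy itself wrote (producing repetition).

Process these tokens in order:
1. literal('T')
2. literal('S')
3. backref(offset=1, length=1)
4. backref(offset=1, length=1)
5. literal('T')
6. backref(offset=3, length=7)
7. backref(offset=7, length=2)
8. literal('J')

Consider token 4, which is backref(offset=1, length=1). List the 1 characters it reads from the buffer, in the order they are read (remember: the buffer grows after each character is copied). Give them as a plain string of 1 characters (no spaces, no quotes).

Token 1: literal('T'). Output: "T"
Token 2: literal('S'). Output: "TS"
Token 3: backref(off=1, len=1). Copied 'S' from pos 1. Output: "TSS"
Token 4: backref(off=1, len=1). Buffer before: "TSS" (len 3)
  byte 1: read out[2]='S', append. Buffer now: "TSSS"

Answer: S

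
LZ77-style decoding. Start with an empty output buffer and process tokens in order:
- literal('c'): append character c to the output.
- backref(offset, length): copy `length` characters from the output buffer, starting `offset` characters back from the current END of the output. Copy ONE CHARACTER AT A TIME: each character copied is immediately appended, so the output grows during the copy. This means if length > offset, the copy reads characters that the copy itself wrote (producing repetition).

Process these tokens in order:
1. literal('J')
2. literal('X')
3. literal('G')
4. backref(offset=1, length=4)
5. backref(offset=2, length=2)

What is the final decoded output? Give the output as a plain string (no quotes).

Answer: JXGGGGGGG

Derivation:
Token 1: literal('J'). Output: "J"
Token 2: literal('X'). Output: "JX"
Token 3: literal('G'). Output: "JXG"
Token 4: backref(off=1, len=4) (overlapping!). Copied 'GGGG' from pos 2. Output: "JXGGGGG"
Token 5: backref(off=2, len=2). Copied 'GG' from pos 5. Output: "JXGGGGGGG"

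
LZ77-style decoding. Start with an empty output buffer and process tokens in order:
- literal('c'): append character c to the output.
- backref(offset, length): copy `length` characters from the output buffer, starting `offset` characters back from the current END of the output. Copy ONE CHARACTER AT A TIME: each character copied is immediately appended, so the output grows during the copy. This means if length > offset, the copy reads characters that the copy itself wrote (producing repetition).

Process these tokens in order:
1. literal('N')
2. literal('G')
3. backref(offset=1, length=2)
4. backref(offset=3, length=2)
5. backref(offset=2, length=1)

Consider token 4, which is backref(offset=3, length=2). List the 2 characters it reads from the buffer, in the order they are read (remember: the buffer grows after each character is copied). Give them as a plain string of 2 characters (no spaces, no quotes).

Answer: GG

Derivation:
Token 1: literal('N'). Output: "N"
Token 2: literal('G'). Output: "NG"
Token 3: backref(off=1, len=2) (overlapping!). Copied 'GG' from pos 1. Output: "NGGG"
Token 4: backref(off=3, len=2). Buffer before: "NGGG" (len 4)
  byte 1: read out[1]='G', append. Buffer now: "NGGGG"
  byte 2: read out[2]='G', append. Buffer now: "NGGGGG"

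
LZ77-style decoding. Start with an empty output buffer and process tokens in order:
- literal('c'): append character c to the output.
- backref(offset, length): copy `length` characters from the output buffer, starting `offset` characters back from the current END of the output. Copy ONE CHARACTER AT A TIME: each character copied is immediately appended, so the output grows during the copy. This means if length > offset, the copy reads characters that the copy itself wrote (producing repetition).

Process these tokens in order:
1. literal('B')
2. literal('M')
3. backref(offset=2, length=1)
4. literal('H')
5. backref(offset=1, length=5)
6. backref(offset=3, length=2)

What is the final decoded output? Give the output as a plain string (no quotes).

Answer: BMBHHHHHHHH

Derivation:
Token 1: literal('B'). Output: "B"
Token 2: literal('M'). Output: "BM"
Token 3: backref(off=2, len=1). Copied 'B' from pos 0. Output: "BMB"
Token 4: literal('H'). Output: "BMBH"
Token 5: backref(off=1, len=5) (overlapping!). Copied 'HHHHH' from pos 3. Output: "BMBHHHHHH"
Token 6: backref(off=3, len=2). Copied 'HH' from pos 6. Output: "BMBHHHHHHHH"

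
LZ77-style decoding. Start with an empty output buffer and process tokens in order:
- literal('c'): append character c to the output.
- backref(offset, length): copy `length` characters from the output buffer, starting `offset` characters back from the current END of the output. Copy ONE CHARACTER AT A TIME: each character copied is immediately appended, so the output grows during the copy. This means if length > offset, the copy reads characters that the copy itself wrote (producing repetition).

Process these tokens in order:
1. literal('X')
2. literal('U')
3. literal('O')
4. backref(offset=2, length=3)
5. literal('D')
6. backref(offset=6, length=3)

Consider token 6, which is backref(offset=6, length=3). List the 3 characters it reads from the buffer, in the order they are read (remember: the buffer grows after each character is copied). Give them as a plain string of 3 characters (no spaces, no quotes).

Answer: UOU

Derivation:
Token 1: literal('X'). Output: "X"
Token 2: literal('U'). Output: "XU"
Token 3: literal('O'). Output: "XUO"
Token 4: backref(off=2, len=3) (overlapping!). Copied 'UOU' from pos 1. Output: "XUOUOU"
Token 5: literal('D'). Output: "XUOUOUD"
Token 6: backref(off=6, len=3). Buffer before: "XUOUOUD" (len 7)
  byte 1: read out[1]='U', append. Buffer now: "XUOUOUDU"
  byte 2: read out[2]='O', append. Buffer now: "XUOUOUDUO"
  byte 3: read out[3]='U', append. Buffer now: "XUOUOUDUOU"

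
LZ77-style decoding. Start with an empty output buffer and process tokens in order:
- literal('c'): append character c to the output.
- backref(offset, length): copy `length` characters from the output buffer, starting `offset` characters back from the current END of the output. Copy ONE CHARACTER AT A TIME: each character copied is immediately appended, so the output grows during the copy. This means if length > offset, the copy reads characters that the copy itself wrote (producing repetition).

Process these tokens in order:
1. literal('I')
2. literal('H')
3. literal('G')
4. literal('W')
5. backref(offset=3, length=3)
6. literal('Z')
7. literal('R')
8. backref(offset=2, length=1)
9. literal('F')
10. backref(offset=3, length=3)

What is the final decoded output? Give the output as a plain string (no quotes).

Token 1: literal('I'). Output: "I"
Token 2: literal('H'). Output: "IH"
Token 3: literal('G'). Output: "IHG"
Token 4: literal('W'). Output: "IHGW"
Token 5: backref(off=3, len=3). Copied 'HGW' from pos 1. Output: "IHGWHGW"
Token 6: literal('Z'). Output: "IHGWHGWZ"
Token 7: literal('R'). Output: "IHGWHGWZR"
Token 8: backref(off=2, len=1). Copied 'Z' from pos 7. Output: "IHGWHGWZRZ"
Token 9: literal('F'). Output: "IHGWHGWZRZF"
Token 10: backref(off=3, len=3). Copied 'RZF' from pos 8. Output: "IHGWHGWZRZFRZF"

Answer: IHGWHGWZRZFRZF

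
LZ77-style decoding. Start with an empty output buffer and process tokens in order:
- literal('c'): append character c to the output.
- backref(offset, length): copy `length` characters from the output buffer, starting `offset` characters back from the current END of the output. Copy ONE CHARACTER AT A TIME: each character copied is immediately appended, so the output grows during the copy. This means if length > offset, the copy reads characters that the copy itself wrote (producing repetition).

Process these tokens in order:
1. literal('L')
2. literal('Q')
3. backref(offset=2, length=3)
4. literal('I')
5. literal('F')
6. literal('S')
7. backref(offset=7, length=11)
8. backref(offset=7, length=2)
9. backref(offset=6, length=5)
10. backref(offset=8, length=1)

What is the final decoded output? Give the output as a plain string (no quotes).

Token 1: literal('L'). Output: "L"
Token 2: literal('Q'). Output: "LQ"
Token 3: backref(off=2, len=3) (overlapping!). Copied 'LQL' from pos 0. Output: "LQLQL"
Token 4: literal('I'). Output: "LQLQLI"
Token 5: literal('F'). Output: "LQLQLIF"
Token 6: literal('S'). Output: "LQLQLIFS"
Token 7: backref(off=7, len=11) (overlapping!). Copied 'QLQLIFSQLQL' from pos 1. Output: "LQLQLIFSQLQLIFSQLQL"
Token 8: backref(off=7, len=2). Copied 'IF' from pos 12. Output: "LQLQLIFSQLQLIFSQLQLIF"
Token 9: backref(off=6, len=5). Copied 'QLQLI' from pos 15. Output: "LQLQLIFSQLQLIFSQLQLIFQLQLI"
Token 10: backref(off=8, len=1). Copied 'L' from pos 18. Output: "LQLQLIFSQLQLIFSQLQLIFQLQLIL"

Answer: LQLQLIFSQLQLIFSQLQLIFQLQLIL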